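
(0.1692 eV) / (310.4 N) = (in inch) 3.438e-21. Check: 1 eV = 1.6021766e-19 J, so 0.1692 eV = 0.1692 * 1.6021766e-19 = 2.7108829e-20 J. 310.4 N is already in N. Combine: 2.7108829e-20 J / 310.4 N = 8.7335144e-23 m. 1 inch = 0.0254 m, so 8.7335144e-23 m = 8.7335144e-23 / 0.0254 = 3.4383915e-21 inch ≈ 3.438e-21 inch (4 s.f.).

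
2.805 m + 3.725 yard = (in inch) 244.5. Check: 2.805 m is already in m. 1 yard = 0.9144 m, so 3.725 yard = 3.725 * 0.9144 = 3.40614 m. Sum: 2.805 + 3.40614 = 6.21114 m. 1 inch = 0.0254 m, so 6.21114 m = 6.21114 / 0.0254 = 244.53307 inch ≈ 244.5 inch (4 s.f.).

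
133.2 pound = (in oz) 1 pound = 0.45359237 kg, so 133.2 pound = 133.2 * 0.45359237 = 60.418504 kg. 1 oz = 0.028349523 kg, so 60.418504 kg = 60.418504 / 0.028349523 = 2131.2 oz ≈ 2131 oz (4 s.f.). Final answer: 2131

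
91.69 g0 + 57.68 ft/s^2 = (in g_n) 1 g0 = 9.80665 m/s^2, so 91.69 g0 = 91.69 * 9.80665 = 899.17174 m/s^2. 1 ft/s^2 = 0.3048 m/s^2, so 57.68 ft/s^2 = 57.68 * 0.3048 = 17.580864 m/s^2. Sum: 899.17174 + 17.580864 = 916.7526 m/s^2. 1 g_n = 9.80665 m/s^2, so 916.7526 m/s^2 = 916.7526 / 9.80665 = 93.482749 g_n ≈ 93.48 g_n (4 s.f.). Final answer: 93.48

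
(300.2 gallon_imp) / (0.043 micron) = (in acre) 7843. Check: 1 gallon_imp = 0.00454609 m^3, so 300.2 gallon_imp = 300.2 * 0.00454609 = 1.3647362 m^3. 1 micron = 1e-06 m, so 0.043 micron = 0.043 * 1e-06 = 4.3e-08 m. Combine: 1.3647362 m^3 / 4.3e-08 m = 31738052 m^2. 1 acre = 4046.8564 m^2, so 31738052 m^2 = 31738052 / 4046.8564 = 7842.6433 acre ≈ 7843 acre (4 s.f.).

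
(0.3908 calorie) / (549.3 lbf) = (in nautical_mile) 3.613e-07. Check: 1 calorie = 4.184 J, so 0.3908 calorie = 0.3908 * 4.184 = 1.6351072 J. 1 lbf = 4.4482216 N, so 549.3 lbf = 549.3 * 4.4482216 = 2443.4081 N. Combine: 1.6351072 J / 2443.4081 N = 0.00066919119 m. 1 nautical_mile = 1852 m, so 0.00066919119 m = 0.00066919119 / 1852 = 3.6133434e-07 nautical_mile ≈ 3.613e-07 nautical_mile (4 s.f.).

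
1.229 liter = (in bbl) 1 liter = 0.001 m^3, so 1.229 liter = 1.229 * 0.001 = 0.001229 m^3. 1 bbl = 0.15898729 m^3, so 0.001229 m^3 = 0.001229 / 0.15898729 = 0.0077301774 bbl ≈ 0.00773 bbl (4 s.f.). Final answer: 0.00773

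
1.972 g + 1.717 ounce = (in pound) 0.1117. Check: 1 g = 0.001 kg, so 1.972 g = 1.972 * 0.001 = 0.001972 kg. 1 ounce = 0.028349523 kg, so 1.717 ounce = 1.717 * 0.028349523 = 0.048676131 kg. Sum: 0.001972 + 0.048676131 = 0.050648131 kg. 1 pound = 0.45359237 kg, so 0.050648131 kg = 0.050648131 / 0.45359237 = 0.11166002 pound ≈ 0.1117 pound (4 s.f.).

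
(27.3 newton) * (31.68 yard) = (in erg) 7.908e+09. Check: 27.3 newton = 27.3 N. 1 yard = 0.9144 m, so 31.68 yard = 31.68 * 0.9144 = 28.968192 m. Combine: 27.3 N * 28.968192 m = 790.83164 J. 1 erg = 1e-07 J, so 790.83164 J = 790.83164 / 1e-07 = 7.9083164e+09 erg ≈ 7.908e+09 erg (4 s.f.).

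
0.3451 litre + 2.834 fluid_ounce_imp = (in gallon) 0.1124. Check: 1 litre = 0.001 m^3, so 0.3451 litre = 0.3451 * 0.001 = 0.0003451 m^3. 1 fluid_ounce_imp = 2.8413063e-05 m^3, so 2.834 fluid_ounce_imp = 2.834 * 2.8413063e-05 = 8.0522619e-05 m^3. Sum: 0.0003451 + 8.0522619e-05 = 0.00042562262 m^3. 1 gallon = 0.0037854118 m^3, so 0.00042562262 m^3 = 0.00042562262 / 0.0037854118 = 0.1124376 gallon ≈ 0.1124 gallon (4 s.f.).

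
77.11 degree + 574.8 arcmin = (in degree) 86.69. Check: 1 degree = 0.017453293 rad, so 77.11 degree = 77.11 * 0.017453293 = 1.3458234 rad. 1 arcmin = 0.00029088821 rad, so 574.8 arcmin = 574.8 * 0.00029088821 = 0.16720254 rad. Sum: 1.3458234 + 0.16720254 = 1.5130259 rad. 1 degree = 0.017453293 rad, so 1.5130259 rad = 1.5130259 / 0.017453293 = 86.69 degree.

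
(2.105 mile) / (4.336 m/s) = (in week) 1 mile = 1609.344 m, so 2.105 mile = 2.105 * 1609.344 = 3387.6691 m. 4.336 m/s is already in m/s. Combine: 3387.6691 m / 4.336 m/s = 781.289 s. 1 week = 604800 s, so 781.289 s = 781.289 / 604800 = 0.0012918138 week ≈ 0.001292 week (4 s.f.). Final answer: 0.001292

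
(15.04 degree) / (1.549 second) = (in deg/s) 9.709. Check: 1 degree = 0.017453293 rad, so 15.04 degree = 15.04 * 0.017453293 = 0.26249752 rad. 1.549 second = 1.549 s. Combine: 0.26249752 rad / 1.549 s = 0.16946257 rad/s. 1 deg/s = 0.017453293 rad/s, so 0.16946257 rad/s = 0.16946257 / 0.017453293 = 9.70949 deg/s ≈ 9.709 deg/s (4 s.f.).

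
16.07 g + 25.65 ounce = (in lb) 1 g = 0.001 kg, so 16.07 g = 16.07 * 0.001 = 0.01607 kg. 1 ounce = 0.028349523 kg, so 25.65 ounce = 25.65 * 0.028349523 = 0.72716527 kg. Sum: 0.01607 + 0.72716527 = 0.74323527 kg. 1 lb = 0.45359237 kg, so 0.74323527 kg = 0.74323527 / 0.45359237 = 1.6385533 lb ≈ 1.639 lb (4 s.f.). Final answer: 1.639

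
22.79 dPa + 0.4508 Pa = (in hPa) 0.0273. Check: 1 dPa = 0.1 Pa, so 22.79 dPa = 22.79 * 0.1 = 2.279 Pa. 0.4508 Pa is already in Pa. Sum: 2.279 + 0.4508 = 2.7298 Pa. 1 hPa = 100 Pa, so 2.7298 Pa = 2.7298 / 100 = 0.027298 hPa ≈ 0.0273 hPa (4 s.f.).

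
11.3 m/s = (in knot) 21.97. Check: 1 knot = 0.51444444 m/s, so 11.3 m/s = 11.3 / 0.51444444 = 21.965443 knot ≈ 21.97 knot (4 s.f.).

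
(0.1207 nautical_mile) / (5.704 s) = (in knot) 1 nautical_mile = 1852 m, so 0.1207 nautical_mile = 0.1207 * 1852 = 223.5364 m. 5.704 s is already in s. Combine: 223.5364 m / 5.704 s = 39.189411 m/s. 1 knot = 0.51444444 m/s, so 39.189411 m/s = 39.189411 / 0.51444444 = 76.178121 knot ≈ 76.18 knot (4 s.f.). Final answer: 76.18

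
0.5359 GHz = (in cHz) 5.359e+10. Check: 1 GHz = 1e+09 Hz, so 0.5359 GHz = 0.5359 * 1e+09 = 5.359e+08 Hz. 1 cHz = 0.01 Hz, so 5.359e+08 Hz = 5.359e+08 / 0.01 = 5.359e+10 cHz.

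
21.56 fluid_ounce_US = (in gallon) 0.1684. Check: 1 fluid_ounce_US = 2.957353e-05 m^3, so 21.56 fluid_ounce_US = 21.56 * 2.957353e-05 = 0.0006376053 m^3. 1 gallon = 0.0037854118 m^3, so 0.0006376053 m^3 = 0.0006376053 / 0.0037854118 = 0.1684375 gallon ≈ 0.1684 gallon (4 s.f.).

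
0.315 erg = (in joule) 3.15e-08. Check: 1 erg = 1e-07 J, so 0.315 erg = 0.315 * 1e-07 = 3.15e-08 J. 3.15e-08 J = 3.15e-08 joule.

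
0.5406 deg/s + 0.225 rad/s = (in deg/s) 1 deg/s = 0.017453293 rad/s, so 0.5406 deg/s = 0.5406 * 0.017453293 = 0.0094352499 rad/s. 0.225 rad/s is already in rad/s. Sum: 0.0094352499 + 0.225 = 0.23443525 rad/s. 1 deg/s = 0.017453293 rad/s, so 0.23443525 rad/s = 0.23443525 / 0.017453293 = 13.43215 deg/s ≈ 13.43 deg/s (4 s.f.). Final answer: 13.43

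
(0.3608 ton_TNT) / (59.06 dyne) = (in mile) 1 ton_TNT = 4.184e+09 J, so 0.3608 ton_TNT = 0.3608 * 4.184e+09 = 1.5095872e+09 J. 1 dyne = 1e-05 N, so 59.06 dyne = 59.06 * 1e-05 = 0.0005906 N. Combine: 1.5095872e+09 J / 0.0005906 N = 2.556023e+12 m. 1 mile = 1609.344 m, so 2.556023e+12 m = 2.556023e+12 / 1609.344 = 1.5882391e+09 mile ≈ 1.588e+09 mile (4 s.f.). Final answer: 1.588e+09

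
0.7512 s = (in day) 8.694e-06. Check: 1 day = 86400 s, so 0.7512 s = 0.7512 / 86400 = 8.6944444e-06 day ≈ 8.694e-06 day (4 s.f.).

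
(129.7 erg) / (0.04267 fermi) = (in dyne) 1 erg = 1e-07 J, so 129.7 erg = 129.7 * 1e-07 = 1.297e-05 J. 1 fermi = 1e-15 m, so 0.04267 fermi = 0.04267 * 1e-15 = 4.267e-17 m. Combine: 1.297e-05 J / 4.267e-17 m = 3.0396063e+11 N. 1 dyne = 1e-05 N, so 3.0396063e+11 N = 3.0396063e+11 / 1e-05 = 3.0396063e+16 dyne ≈ 3.04e+16 dyne (4 s.f.). Final answer: 3.04e+16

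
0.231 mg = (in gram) 1 mg = 1e-06 kg, so 0.231 mg = 0.231 * 1e-06 = 2.31e-07 kg. 1 gram = 0.001 kg, so 2.31e-07 kg = 2.31e-07 / 0.001 = 0.000231 gram. Final answer: 0.000231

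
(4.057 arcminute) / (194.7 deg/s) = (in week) 5.742e-10. Check: 1 arcminute = 0.00029088821 rad, so 4.057 arcminute = 4.057 * 0.00029088821 = 0.0011801335 rad. 1 deg/s = 0.017453293 rad/s, so 194.7 deg/s = 194.7 * 0.017453293 = 3.3981561 rad/s. Combine: 0.0011801335 rad / 3.3981561 rad/s = 0.00034728642 s. 1 week = 604800 s, so 0.00034728642 s = 0.00034728642 / 604800 = 5.7421697e-10 week ≈ 5.742e-10 week (4 s.f.).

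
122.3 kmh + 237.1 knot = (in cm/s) 1.559e+04. Check: 1 kmh = 0.27777778 m/s, so 122.3 kmh = 122.3 * 0.27777778 = 33.972222 m/s. 1 knot = 0.51444444 m/s, so 237.1 knot = 237.1 * 0.51444444 = 121.97478 m/s. Sum: 33.972222 + 121.97478 = 155.947 m/s. 1 cm/s = 0.01 m/s, so 155.947 m/s = 155.947 / 0.01 = 15594.7 cm/s ≈ 1.559e+04 cm/s (4 s.f.).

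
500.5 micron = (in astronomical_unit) 1 micron = 1e-06 m, so 500.5 micron = 500.5 * 1e-06 = 0.0005005 m. 1 astronomical_unit = 1.4959787e+11 m, so 0.0005005 m = 0.0005005 / 1.4959787e+11 = 3.3456359e-15 astronomical_unit ≈ 3.346e-15 astronomical_unit (4 s.f.). Final answer: 3.346e-15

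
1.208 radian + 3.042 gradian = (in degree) 71.95. Check: 1.208 radian = 1.208 rad. 1 gradian = 0.015707963 rad, so 3.042 gradian = 3.042 * 0.015707963 = 0.047783624 rad. Sum: 1.208 + 0.047783624 = 1.2557836 rad. 1 degree = 0.017453293 rad, so 1.2557836 rad = 1.2557836 / 0.017453293 = 71.951102 degree ≈ 71.95 degree (4 s.f.).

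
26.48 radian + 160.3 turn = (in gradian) 26.48 radian = 26.48 rad. 1 turn = 6.2831853 rad, so 160.3 turn = 160.3 * 6.2831853 = 1007.1946 rad. Sum: 26.48 + 1007.1946 = 1033.6746 rad. 1 gradian = 0.015707963 rad, so 1033.6746 rad = 1033.6746 / 0.015707963 = 65805.769 gradian ≈ 6.581e+04 gradian (4 s.f.). Final answer: 6.581e+04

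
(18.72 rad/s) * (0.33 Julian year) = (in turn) 3.103e+07. Check: 18.72 rad/s is already in rad/s. 1 Julian year = 31557600 s, so 0.33 Julian year = 0.33 * 31557600 = 10414008 s. Combine: 18.72 rad/s * 10414008 s = 1.9495023e+08 rad. 1 turn = 6.2831853 rad, so 1.9495023e+08 rad = 1.9495023e+08 / 6.2831853 = 31027293 turn ≈ 3.103e+07 turn (4 s.f.).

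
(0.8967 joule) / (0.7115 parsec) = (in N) 4.084e-17. Check: 0.8967 joule = 0.8967 J. 1 parsec = 3.0856776e+16 m, so 0.7115 parsec = 0.7115 * 3.0856776e+16 = 2.1954596e+16 m. Combine: 0.8967 J / 2.1954596e+16 m = 4.0843384e-17 N. Result: 4.0843384e-17 N ≈ 4.084e-17 N (4 s.f.).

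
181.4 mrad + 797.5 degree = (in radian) 14.1. Check: 1 mrad = 0.001 rad, so 181.4 mrad = 181.4 * 0.001 = 0.1814 rad. 1 degree = 0.017453293 rad, so 797.5 degree = 797.5 * 0.017453293 = 13.919001 rad. Sum: 0.1814 + 13.919001 = 14.100401 rad. 14.100401 rad = 14.100401 radian ≈ 14.1 radian (4 s.f.).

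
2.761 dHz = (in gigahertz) 1 dHz = 0.1 Hz, so 2.761 dHz = 2.761 * 0.1 = 0.2761 Hz. 1 gigahertz = 1e+09 Hz, so 0.2761 Hz = 0.2761 / 1e+09 = 2.761e-10 gigahertz. Final answer: 2.761e-10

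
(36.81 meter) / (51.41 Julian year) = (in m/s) 2.269e-08. Check: 36.81 meter = 36.81 m. 1 Julian year = 31557600 s, so 51.41 Julian year = 51.41 * 31557600 = 1.6223762e+09 s. Combine: 36.81 m / 1.6223762e+09 s = 2.2688942e-08 m/s. Result: 2.2688942e-08 m/s ≈ 2.269e-08 m/s (4 s.f.).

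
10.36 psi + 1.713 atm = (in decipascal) 1 psi = 6894.7573 Pa, so 10.36 psi = 10.36 * 6894.7573 = 71429.686 Pa. 1 atm = 101325 Pa, so 1.713 atm = 1.713 * 101325 = 173569.73 Pa. Sum: 71429.686 + 173569.73 = 244999.41 Pa. 1 decipascal = 0.1 Pa, so 244999.41 Pa = 244999.41 / 0.1 = 2449994.1 decipascal ≈ 2.45e+06 decipascal (4 s.f.). Final answer: 2.45e+06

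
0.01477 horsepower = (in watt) 11.01. Check: 1 horsepower = 745.69987 W, so 0.01477 horsepower = 0.01477 * 745.69987 = 11.013987 W. 11.013987 W = 11.013987 watt ≈ 11.01 watt (4 s.f.).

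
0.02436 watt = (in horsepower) 3.267e-05. Check: 0.02436 watt = 0.02436 W. 1 horsepower = 745.69987 W, so 0.02436 W = 0.02436 / 745.69987 = 3.2667298e-05 horsepower ≈ 3.267e-05 horsepower (4 s.f.).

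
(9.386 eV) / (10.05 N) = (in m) 1.496e-19. Check: 1 eV = 1.6021766e-19 J, so 9.386 eV = 9.386 * 1.6021766e-19 = 1.503803e-18 J. 10.05 N is already in N. Combine: 1.503803e-18 J / 10.05 N = 1.4963214e-19 m. Result: 1.4963214e-19 m ≈ 1.496e-19 m (4 s.f.).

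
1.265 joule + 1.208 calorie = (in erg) 1.265 joule = 1.265 J. 1 calorie = 4.184 J, so 1.208 calorie = 1.208 * 4.184 = 5.054272 J. Sum: 1.265 + 5.054272 = 6.319272 J. 1 erg = 1e-07 J, so 6.319272 J = 6.319272 / 1e-07 = 63192720 erg ≈ 6.319e+07 erg (4 s.f.). Final answer: 6.319e+07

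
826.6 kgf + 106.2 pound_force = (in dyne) 8.579e+08. Check: 1 kgf = 9.80665 N, so 826.6 kgf = 826.6 * 9.80665 = 8106.1769 N. 1 pound_force = 4.4482216 N, so 106.2 pound_force = 106.2 * 4.4482216 = 472.40114 N. Sum: 8106.1769 + 472.40114 = 8578.578 N. 1 dyne = 1e-05 N, so 8578.578 N = 8578.578 / 1e-05 = 8.578578e+08 dyne ≈ 8.579e+08 dyne (4 s.f.).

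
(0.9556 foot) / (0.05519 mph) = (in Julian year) 1 foot = 0.3048 m, so 0.9556 foot = 0.9556 * 0.3048 = 0.29126688 m. 1 mph = 0.44704 m/s, so 0.05519 mph = 0.05519 * 0.44704 = 0.024672138 m/s. Combine: 0.29126688 m / 0.024672138 m/s = 11.805498 s. 1 Julian year = 31557600 s, so 11.805498 s = 11.805498 / 31557600 = 3.7409367e-07 Julian year ≈ 3.741e-07 Julian year (4 s.f.). Final answer: 3.741e-07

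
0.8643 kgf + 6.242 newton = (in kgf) 1 kgf = 9.80665 N, so 0.8643 kgf = 0.8643 * 9.80665 = 8.4758876 N. 6.242 newton = 6.242 N. Sum: 8.4758876 + 6.242 = 14.717888 N. 1 kgf = 9.80665 N, so 14.717888 N = 14.717888 / 9.80665 = 1.5008069 kgf ≈ 1.501 kgf (4 s.f.). Final answer: 1.501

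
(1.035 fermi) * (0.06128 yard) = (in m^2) 5.8e-17. Check: 1 fermi = 1e-15 m, so 1.035 fermi = 1.035 * 1e-15 = 1.035e-15 m. 1 yard = 0.9144 m, so 0.06128 yard = 0.06128 * 0.9144 = 0.056034432 m. Combine: 1.035e-15 m * 0.056034432 m = 5.7995637e-17 m^2. Result: 5.7995637e-17 m^2 ≈ 5.8e-17 m^2 (4 s.f.).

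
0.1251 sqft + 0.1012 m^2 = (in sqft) 1 sqft = 0.09290304 m^2, so 0.1251 sqft = 0.1251 * 0.09290304 = 0.01162217 m^2. 0.1012 m^2 is already in m^2. Sum: 0.01162217 + 0.1012 = 0.11282217 m^2. 1 sqft = 0.09290304 m^2, so 0.11282217 m^2 = 0.11282217 / 0.09290304 = 1.2144077 sqft ≈ 1.214 sqft (4 s.f.). Final answer: 1.214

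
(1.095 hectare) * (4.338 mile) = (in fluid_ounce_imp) 1 hectare = 10000 m^2, so 1.095 hectare = 1.095 * 10000 = 10950 m^2. 1 mile = 1609.344 m, so 4.338 mile = 4.338 * 1609.344 = 6981.3343 m. Combine: 10950 m^2 * 6981.3343 m = 76445610 m^3. 1 fluid_ounce_imp = 2.8413063e-05 m^3, so 76445610 m^3 = 76445610 / 2.8413063e-05 = 2.6905093e+12 fluid_ounce_imp ≈ 2.691e+12 fluid_ounce_imp (4 s.f.). Final answer: 2.691e+12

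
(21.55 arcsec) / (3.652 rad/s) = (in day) 1 arcsec = 4.8481368e-06 rad, so 21.55 arcsec = 21.55 * 4.8481368e-06 = 0.00010447735 rad. 3.652 rad/s is already in rad/s. Combine: 0.00010447735 rad / 3.652 rad/s = 2.8608255e-05 s. 1 day = 86400 s, so 2.8608255e-05 s = 2.8608255e-05 / 86400 = 3.3111407e-10 day ≈ 3.311e-10 day (4 s.f.). Final answer: 3.311e-10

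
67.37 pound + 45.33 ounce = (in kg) 31.84. Check: 1 pound = 0.45359237 kg, so 67.37 pound = 67.37 * 0.45359237 = 30.558518 kg. 1 ounce = 0.028349523 kg, so 45.33 ounce = 45.33 * 0.028349523 = 1.2850839 kg. Sum: 30.558518 + 1.2850839 = 31.843602 kg. Result: 31.843602 kg ≈ 31.84 kg (4 s.f.).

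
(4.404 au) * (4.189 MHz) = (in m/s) 2.76e+18. Check: 1 au = 1.4959787e+11 m, so 4.404 au = 4.404 * 1.4959787e+11 = 6.5882902e+11 m. 1 MHz = 1000000 Hz, so 4.189 MHz = 4.189 * 1000000 = 4189000 Hz. Combine: 6.5882902e+11 m * 4189000 Hz = 2.7598348e+18 m/s. Result: 2.7598348e+18 m/s ≈ 2.76e+18 m/s (4 s.f.).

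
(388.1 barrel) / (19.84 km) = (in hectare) 1 barrel = 0.15898729 m^3, so 388.1 barrel = 388.1 * 0.15898729 = 61.702969 m^3. 1 km = 1000 m, so 19.84 km = 19.84 * 1000 = 19840 m. Combine: 61.702969 m^3 / 19840 m = 0.0031100287 m^2. 1 hectare = 10000 m^2, so 0.0031100287 m^2 = 0.0031100287 / 10000 = 3.1100287e-07 hectare ≈ 3.11e-07 hectare (4 s.f.). Final answer: 3.11e-07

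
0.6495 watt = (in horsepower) 0.6495 watt = 0.6495 W. 1 horsepower = 745.69987 W, so 0.6495 W = 0.6495 / 745.69987 = 0.00087099385 horsepower ≈ 0.000871 horsepower (4 s.f.). Final answer: 0.000871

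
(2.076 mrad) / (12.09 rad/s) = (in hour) 4.77e-08. Check: 1 mrad = 0.001 rad, so 2.076 mrad = 2.076 * 0.001 = 0.002076 rad. 12.09 rad/s is already in rad/s. Combine: 0.002076 rad / 12.09 rad/s = 0.00017171216 s. 1 hour = 3600 s, so 0.00017171216 s = 0.00017171216 / 3600 = 4.7697822e-08 hour ≈ 4.77e-08 hour (4 s.f.).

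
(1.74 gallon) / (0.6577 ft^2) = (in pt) 1 gallon = 0.0037854118 m^3, so 1.74 gallon = 1.74 * 0.0037854118 = 0.0065866165 m^3. 1 ft^2 = 0.09290304 m^2, so 0.6577 ft^2 = 0.6577 * 0.09290304 = 0.061102329 m^2. Combine: 0.0065866165 m^3 / 0.061102329 m^2 = 0.10779649 m. 1 pt = 0.00035277778 m, so 0.10779649 m = 0.10779649 / 0.00035277778 = 305.56485 pt ≈ 305.6 pt (4 s.f.). Final answer: 305.6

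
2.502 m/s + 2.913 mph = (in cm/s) 380.4. Check: 2.502 m/s is already in m/s. 1 mph = 0.44704 m/s, so 2.913 mph = 2.913 * 0.44704 = 1.3022275 m/s. Sum: 2.502 + 1.3022275 = 3.8042275 m/s. 1 cm/s = 0.01 m/s, so 3.8042275 m/s = 3.8042275 / 0.01 = 380.42275 cm/s ≈ 380.4 cm/s (4 s.f.).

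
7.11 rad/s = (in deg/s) 407.4. Check: 1 deg/s = 0.017453293 rad/s, so 7.11 rad/s = 7.11 / 0.017453293 = 407.37299 deg/s ≈ 407.4 deg/s (4 s.f.).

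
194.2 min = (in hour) 3.237. Check: 1 min = 60 s, so 194.2 min = 194.2 * 60 = 11652 s. 1 hour = 3600 s, so 11652 s = 11652 / 3600 = 3.2366667 hour ≈ 3.237 hour (4 s.f.).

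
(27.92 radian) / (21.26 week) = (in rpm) 27.92 radian = 27.92 rad. 1 week = 604800 s, so 21.26 week = 21.26 * 604800 = 12858048 s. Combine: 27.92 rad / 12858048 s = 2.1714027e-06 rad/s. 1 rpm = 0.10471976 rad/s, so 2.1714027e-06 rad/s = 2.1714027e-06 / 0.10471976 = 2.0735368e-05 rpm ≈ 2.074e-05 rpm (4 s.f.). Final answer: 2.074e-05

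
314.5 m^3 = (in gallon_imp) 1 gallon_imp = 0.00454609 m^3, so 314.5 m^3 = 314.5 / 0.00454609 = 69180.329 gallon_imp ≈ 6.918e+04 gallon_imp (4 s.f.). Final answer: 6.918e+04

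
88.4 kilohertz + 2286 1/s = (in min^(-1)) 5.441e+06. Check: 1 kilohertz = 1000 Hz, so 88.4 kilohertz = 88.4 * 1000 = 88400 Hz. 2286 1/s = 2286 Hz. Sum: 88400 + 2286 = 90686 Hz. 1 min^(-1) = 0.016666667 Hz, so 90686 Hz = 90686 / 0.016666667 = 5441160 min^(-1) ≈ 5.441e+06 min^(-1) (4 s.f.).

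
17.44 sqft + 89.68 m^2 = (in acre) 0.02256. Check: 1 sqft = 0.09290304 m^2, so 17.44 sqft = 17.44 * 0.09290304 = 1.620229 m^2. 89.68 m^2 is already in m^2. Sum: 1.620229 + 89.68 = 91.300229 m^2. 1 acre = 4046.8564 m^2, so 91.300229 m^2 = 91.300229 / 4046.8564 = 0.022560778 acre ≈ 0.02256 acre (4 s.f.).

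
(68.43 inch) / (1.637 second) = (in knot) 2.064. Check: 1 inch = 0.0254 m, so 68.43 inch = 68.43 * 0.0254 = 1.738122 m. 1.637 second = 1.637 s. Combine: 1.738122 m / 1.637 s = 1.0617728 m/s. 1 knot = 0.51444444 m/s, so 1.0617728 m/s = 1.0617728 / 0.51444444 = 2.0639211 knot ≈ 2.064 knot (4 s.f.).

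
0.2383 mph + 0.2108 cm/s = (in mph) 0.243. Check: 1 mph = 0.44704 m/s, so 0.2383 mph = 0.2383 * 0.44704 = 0.10652963 m/s. 1 cm/s = 0.01 m/s, so 0.2108 cm/s = 0.2108 * 0.01 = 0.002108 m/s. Sum: 0.10652963 + 0.002108 = 0.10863763 m/s. 1 mph = 0.44704 m/s, so 0.10863763 m/s = 0.10863763 / 0.44704 = 0.24301546 mph ≈ 0.243 mph (4 s.f.).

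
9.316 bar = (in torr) 6988. Check: 1 bar = 100000 Pa, so 9.316 bar = 9.316 * 100000 = 931600 Pa. 1 torr = 133.32237 Pa, so 931600 Pa = 931600 / 133.32237 = 6987.5746 torr ≈ 6988 torr (4 s.f.).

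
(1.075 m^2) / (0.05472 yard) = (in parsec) 1.075 m^2 is already in m^2. 1 yard = 0.9144 m, so 0.05472 yard = 0.05472 * 0.9144 = 0.050035968 m. Combine: 1.075 m^2 / 0.050035968 m = 21.484545 m. 1 parsec = 3.0856776e+16 m, so 21.484545 m = 21.484545 / 3.0856776e+16 = 6.9626668e-16 parsec ≈ 6.963e-16 parsec (4 s.f.). Final answer: 6.963e-16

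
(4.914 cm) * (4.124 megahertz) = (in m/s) 2.027e+05. Check: 1 cm = 0.01 m, so 4.914 cm = 4.914 * 0.01 = 0.04914 m. 1 megahertz = 1000000 Hz, so 4.124 megahertz = 4.124 * 1000000 = 4124000 Hz. Combine: 0.04914 m * 4124000 Hz = 202653.36 m/s. Result: 202653.36 m/s ≈ 2.027e+05 m/s (4 s.f.).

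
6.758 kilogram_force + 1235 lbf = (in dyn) 1 kilogram_force = 9.80665 N, so 6.758 kilogram_force = 6.758 * 9.80665 = 66.273341 N. 1 lbf = 4.4482216 N, so 1235 lbf = 1235 * 4.4482216 = 5493.5537 N. Sum: 66.273341 + 5493.5537 = 5559.827 N. 1 dyn = 1e-05 N, so 5559.827 N = 5559.827 / 1e-05 = 5.559827e+08 dyn ≈ 5.56e+08 dyn (4 s.f.). Final answer: 5.56e+08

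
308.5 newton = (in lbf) 308.5 newton = 308.5 N. 1 lbf = 4.4482216 N, so 308.5 N = 308.5 / 4.4482216 = 69.353559 lbf ≈ 69.35 lbf (4 s.f.). Final answer: 69.35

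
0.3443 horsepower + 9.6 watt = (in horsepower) 1 horsepower = 745.69987 W, so 0.3443 horsepower = 0.3443 * 745.69987 = 256.74447 W. 9.6 watt = 9.6 W. Sum: 256.74447 + 9.6 = 266.34447 W. 1 horsepower = 745.69987 W, so 266.34447 W = 266.34447 / 745.69987 = 0.35717381 horsepower ≈ 0.3572 horsepower (4 s.f.). Final answer: 0.3572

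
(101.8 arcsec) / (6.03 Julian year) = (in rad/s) 2.594e-12. Check: 1 arcsec = 4.8481368e-06 rad, so 101.8 arcsec = 101.8 * 4.8481368e-06 = 0.00049354033 rad. 1 Julian year = 31557600 s, so 6.03 Julian year = 6.03 * 31557600 = 1.9029233e+08 s. Combine: 0.00049354033 rad / 1.9029233e+08 s = 2.5935903e-12 rad/s. Result: 2.5935903e-12 rad/s ≈ 2.594e-12 rad/s (4 s.f.).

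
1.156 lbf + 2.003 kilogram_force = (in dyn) 1 lbf = 4.4482216 N, so 1.156 lbf = 1.156 * 4.4482216 = 5.1421442 N. 1 kilogram_force = 9.80665 N, so 2.003 kilogram_force = 2.003 * 9.80665 = 19.64272 N. Sum: 5.1421442 + 19.64272 = 24.784864 N. 1 dyn = 1e-05 N, so 24.784864 N = 24.784864 / 1e-05 = 2478486.4 dyn ≈ 2.478e+06 dyn (4 s.f.). Final answer: 2.478e+06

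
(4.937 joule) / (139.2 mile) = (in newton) 4.937 joule = 4.937 J. 1 mile = 1609.344 m, so 139.2 mile = 139.2 * 1609.344 = 224020.68 m. Combine: 4.937 J / 224020.68 m = 2.2038144e-05 N. 2.2038144e-05 N = 2.2038144e-05 newton ≈ 2.204e-05 newton (4 s.f.). Final answer: 2.204e-05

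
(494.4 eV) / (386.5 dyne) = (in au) 1.37e-25. Check: 1 eV = 1.6021766e-19 J, so 494.4 eV = 494.4 * 1.6021766e-19 = 7.9211613e-17 J. 1 dyne = 1e-05 N, so 386.5 dyne = 386.5 * 1e-05 = 0.003865 N. Combine: 7.9211613e-17 J / 0.003865 N = 2.0494596e-14 m. 1 au = 1.4959787e+11 m, so 2.0494596e-14 m = 2.0494596e-14 / 1.4959787e+11 = 1.3699791e-25 au ≈ 1.37e-25 au (4 s.f.).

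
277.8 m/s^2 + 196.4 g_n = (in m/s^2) 277.8 m/s^2 is already in m/s^2. 1 g_n = 9.80665 m/s^2, so 196.4 g_n = 196.4 * 9.80665 = 1926.0261 m/s^2. Sum: 277.8 + 1926.0261 = 2203.8261 m/s^2. Result: 2203.8261 m/s^2 ≈ 2204 m/s^2 (4 s.f.). Final answer: 2204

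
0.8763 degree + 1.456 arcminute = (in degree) 1 degree = 0.017453293 rad, so 0.8763 degree = 0.8763 * 0.017453293 = 0.01529432 rad. 1 arcminute = 0.00029088821 rad, so 1.456 arcminute = 1.456 * 0.00029088821 = 0.00042353323 rad. Sum: 0.01529432 + 0.00042353323 = 0.015717853 rad. 1 degree = 0.017453293 rad, so 0.015717853 rad = 0.015717853 / 0.017453293 = 0.90056667 degree ≈ 0.9006 degree (4 s.f.). Final answer: 0.9006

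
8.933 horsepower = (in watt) 6661. Check: 1 horsepower = 745.69987 W, so 8.933 horsepower = 8.933 * 745.69987 = 6661.337 W. 6661.337 W = 6661.337 watt ≈ 6661 watt (4 s.f.).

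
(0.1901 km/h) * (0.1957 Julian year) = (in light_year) 3.447e-11. Check: 1 km/h = 0.27777778 m/s, so 0.1901 km/h = 0.1901 * 0.27777778 = 0.052805556 m/s. 1 Julian year = 31557600 s, so 0.1957 Julian year = 0.1957 * 31557600 = 6175822.3 s. Combine: 0.052805556 m/s * 6175822.3 s = 326117.73 m. 1 light_year = 9.4607305e+15 m, so 326117.73 m = 326117.73 / 9.4607305e+15 = 3.4470671e-11 light_year ≈ 3.447e-11 light_year (4 s.f.).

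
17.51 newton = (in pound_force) 3.936. Check: 17.51 newton = 17.51 N. 1 pound_force = 4.4482216 N, so 17.51 N = 17.51 / 4.4482216 = 3.9364046 pound_force ≈ 3.936 pound_force (4 s.f.).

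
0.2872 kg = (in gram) 287.2. Check: 1 gram = 0.001 kg, so 0.2872 kg = 0.2872 / 0.001 = 287.2 gram.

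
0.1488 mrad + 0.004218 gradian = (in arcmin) 0.7393. Check: 1 mrad = 0.001 rad, so 0.1488 mrad = 0.1488 * 0.001 = 0.0001488 rad. 1 gradian = 0.015707963 rad, so 0.004218 gradian = 0.004218 * 0.015707963 = 6.6256189e-05 rad. Sum: 0.0001488 + 6.6256189e-05 = 0.00021505619 rad. 1 arcmin = 0.00029088821 rad, so 0.00021505619 rad = 0.00021505619 / 0.00029088821 = 0.73930872 arcmin ≈ 0.7393 arcmin (4 s.f.).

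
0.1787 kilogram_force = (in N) 1.752. Check: 1 kilogram_force = 9.80665 N, so 0.1787 kilogram_force = 0.1787 * 9.80665 = 1.7524484 N. Result: 1.7524484 N ≈ 1.752 N (4 s.f.).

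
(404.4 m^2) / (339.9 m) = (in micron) 404.4 m^2 is already in m^2. 339.9 m is already in m. Combine: 404.4 m^2 / 339.9 m = 1.1897617 m. 1 micron = 1e-06 m, so 1.1897617 m = 1.1897617 / 1e-06 = 1189761.7 micron ≈ 1.19e+06 micron (4 s.f.). Final answer: 1.19e+06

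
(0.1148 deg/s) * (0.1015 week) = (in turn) 19.58. Check: 1 deg/s = 0.017453293 rad/s, so 0.1148 deg/s = 0.1148 * 0.017453293 = 0.002003638 rad/s. 1 week = 604800 s, so 0.1015 week = 0.1015 * 604800 = 61387.2 s. Combine: 0.002003638 rad/s * 61387.2 s = 122.99773 rad. 1 turn = 6.2831853 rad, so 122.99773 rad = 122.99773 / 6.2831853 = 19.575696 turn ≈ 19.58 turn (4 s.f.).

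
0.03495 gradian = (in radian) 1 gradian = 0.015707963 rad, so 0.03495 gradian = 0.03495 * 0.015707963 = 0.00054899332 rad. 0.00054899332 rad = 0.00054899332 radian ≈ 0.000549 radian (4 s.f.). Final answer: 0.000549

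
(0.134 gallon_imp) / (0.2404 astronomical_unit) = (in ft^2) 1.823e-13. Check: 1 gallon_imp = 0.00454609 m^3, so 0.134 gallon_imp = 0.134 * 0.00454609 = 0.00060917606 m^3. 1 astronomical_unit = 1.4959787e+11 m, so 0.2404 astronomical_unit = 0.2404 * 1.4959787e+11 = 3.5963328e+10 m. Combine: 0.00060917606 m^3 / 3.5963328e+10 m = 1.6938812e-14 m^2. 1 ft^2 = 0.09290304 m^2, so 1.6938812e-14 m^2 = 1.6938812e-14 / 0.09290304 = 1.8232786e-13 ft^2 ≈ 1.823e-13 ft^2 (4 s.f.).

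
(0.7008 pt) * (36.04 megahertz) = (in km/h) 3.208e+04. Check: 1 pt = 0.00035277778 m, so 0.7008 pt = 0.7008 * 0.00035277778 = 0.00024722667 m. 1 megahertz = 1000000 Hz, so 36.04 megahertz = 36.04 * 1000000 = 36040000 Hz. Combine: 0.00024722667 m * 36040000 Hz = 8910.0491 m/s. 1 km/h = 0.27777778 m/s, so 8910.0491 m/s = 8910.0491 / 0.27777778 = 32076.177 km/h ≈ 3.208e+04 km/h (4 s.f.).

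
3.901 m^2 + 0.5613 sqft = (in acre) 0.0009768. Check: 3.901 m^2 is already in m^2. 1 sqft = 0.09290304 m^2, so 0.5613 sqft = 0.5613 * 0.09290304 = 0.052146476 m^2. Sum: 3.901 + 0.052146476 = 3.9531465 m^2. 1 acre = 4046.8564 m^2, so 3.9531465 m^2 = 3.9531465 / 4046.8564 = 0.00097684377 acre ≈ 0.0009768 acre (4 s.f.).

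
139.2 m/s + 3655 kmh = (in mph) 2582. Check: 139.2 m/s is already in m/s. 1 kmh = 0.27777778 m/s, so 3655 kmh = 3655 * 0.27777778 = 1015.2778 m/s. Sum: 139.2 + 1015.2778 = 1154.4778 m/s. 1 mph = 0.44704 m/s, so 1154.4778 m/s = 1154.4778 / 0.44704 = 2582.4932 mph ≈ 2582 mph (4 s.f.).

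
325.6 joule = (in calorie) 77.82. Check: 325.6 joule = 325.6 J. 1 calorie = 4.184 J, so 325.6 J = 325.6 / 4.184 = 77.820268 calorie ≈ 77.82 calorie (4 s.f.).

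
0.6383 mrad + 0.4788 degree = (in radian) 1 mrad = 0.001 rad, so 0.6383 mrad = 0.6383 * 0.001 = 0.0006383 rad. 1 degree = 0.017453293 rad, so 0.4788 degree = 0.4788 * 0.017453293 = 0.0083566365 rad. Sum: 0.0006383 + 0.0083566365 = 0.0089949365 rad. 0.0089949365 rad = 0.0089949365 radian ≈ 0.008995 radian (4 s.f.). Final answer: 0.008995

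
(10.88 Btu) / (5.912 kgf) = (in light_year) 2.093e-14. Check: 1 Btu = 1055.0559 J, so 10.88 Btu = 10.88 * 1055.0559 = 11479.008 J. 1 kgf = 9.80665 N, so 5.912 kgf = 5.912 * 9.80665 = 57.976915 N. Combine: 11479.008 J / 57.976915 N = 197.99273 m. 1 light_year = 9.4607305e+15 m, so 197.99273 m = 197.99273 / 9.4607305e+15 = 2.0927848e-14 light_year ≈ 2.093e-14 light_year (4 s.f.).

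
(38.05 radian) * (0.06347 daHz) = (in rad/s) 24.15. Check: 38.05 radian = 38.05 rad. 1 daHz = 10 Hz, so 0.06347 daHz = 0.06347 * 10 = 0.6347 Hz. Combine: 38.05 rad * 0.6347 Hz = 24.150335 rad/s. Result: 24.150335 rad/s ≈ 24.15 rad/s (4 s.f.).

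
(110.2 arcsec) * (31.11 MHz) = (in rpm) 1.587e+05. Check: 1 arcsec = 4.8481368e-06 rad, so 110.2 arcsec = 110.2 * 4.8481368e-06 = 0.00053426468 rad. 1 MHz = 1000000 Hz, so 31.11 MHz = 31.11 * 1000000 = 31110000 Hz. Combine: 0.00053426468 rad * 31110000 Hz = 16620.974 rad/s. 1 rpm = 0.10471976 rad/s, so 16620.974 rad/s = 16620.974 / 0.10471976 = 158718.61 rpm ≈ 1.587e+05 rpm (4 s.f.).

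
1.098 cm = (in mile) 1 cm = 0.01 m, so 1.098 cm = 1.098 * 0.01 = 0.01098 m. 1 mile = 1609.344 m, so 0.01098 m = 0.01098 / 1609.344 = 6.8226557e-06 mile ≈ 6.823e-06 mile (4 s.f.). Final answer: 6.823e-06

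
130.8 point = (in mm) 1 point = 0.00035277778 m, so 130.8 point = 130.8 * 0.00035277778 = 0.046143333 m. 1 mm = 0.001 m, so 0.046143333 m = 0.046143333 / 0.001 = 46.143333 mm ≈ 46.14 mm (4 s.f.). Final answer: 46.14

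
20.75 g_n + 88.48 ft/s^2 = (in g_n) 1 g_n = 9.80665 m/s^2, so 20.75 g_n = 20.75 * 9.80665 = 203.48799 m/s^2. 1 ft/s^2 = 0.3048 m/s^2, so 88.48 ft/s^2 = 88.48 * 0.3048 = 26.968704 m/s^2. Sum: 203.48799 + 26.968704 = 230.45669 m/s^2. 1 g_n = 9.80665 m/s^2, so 230.45669 m/s^2 = 230.45669 / 9.80665 = 23.500042 g_n ≈ 23.5 g_n (4 s.f.). Final answer: 23.5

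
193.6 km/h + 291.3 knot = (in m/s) 1 km/h = 0.27777778 m/s, so 193.6 km/h = 193.6 * 0.27777778 = 53.777778 m/s. 1 knot = 0.51444444 m/s, so 291.3 knot = 291.3 * 0.51444444 = 149.85767 m/s. Sum: 53.777778 + 149.85767 = 203.63544 m/s. Result: 203.63544 m/s ≈ 203.6 m/s (4 s.f.). Final answer: 203.6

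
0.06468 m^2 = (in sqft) 1 sqft = 0.09290304 m^2, so 0.06468 m^2 = 0.06468 / 0.09290304 = 0.69620973 sqft ≈ 0.6962 sqft (4 s.f.). Final answer: 0.6962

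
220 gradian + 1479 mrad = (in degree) 1 gradian = 0.015707963 rad, so 220 gradian = 220 * 0.015707963 = 3.4557519 rad. 1 mrad = 0.001 rad, so 1479 mrad = 1479 * 0.001 = 1.479 rad. Sum: 3.4557519 + 1.479 = 4.9347519 rad. 1 degree = 0.017453293 rad, so 4.9347519 rad = 4.9347519 / 0.017453293 = 282.74046 degree ≈ 282.7 degree (4 s.f.). Final answer: 282.7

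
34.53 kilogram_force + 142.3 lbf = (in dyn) 9.716e+07. Check: 1 kilogram_force = 9.80665 N, so 34.53 kilogram_force = 34.53 * 9.80665 = 338.62362 N. 1 lbf = 4.4482216 N, so 142.3 lbf = 142.3 * 4.4482216 = 632.98194 N. Sum: 338.62362 + 632.98194 = 971.60556 N. 1 dyn = 1e-05 N, so 971.60556 N = 971.60556 / 1e-05 = 97160556 dyn ≈ 9.716e+07 dyn (4 s.f.).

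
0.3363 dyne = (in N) 3.363e-06. Check: 1 dyne = 1e-05 N, so 0.3363 dyne = 0.3363 * 1e-05 = 3.363e-06 N. Result: 3.363e-06 N.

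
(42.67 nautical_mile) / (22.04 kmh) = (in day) 0.1494. Check: 1 nautical_mile = 1852 m, so 42.67 nautical_mile = 42.67 * 1852 = 79024.84 m. 1 kmh = 0.27777778 m/s, so 22.04 kmh = 22.04 * 0.27777778 = 6.1222222 m/s. Combine: 79024.84 m / 6.1222222 m/s = 12907.869 s. 1 day = 86400 s, so 12907.869 s = 12907.869 / 86400 = 0.14939663 day ≈ 0.1494 day (4 s.f.).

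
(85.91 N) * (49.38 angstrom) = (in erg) 85.91 N is already in N. 1 angstrom = 1e-10 m, so 49.38 angstrom = 49.38 * 1e-10 = 4.938e-09 m. Combine: 85.91 N * 4.938e-09 m = 4.2422358e-07 J. 1 erg = 1e-07 J, so 4.2422358e-07 J = 4.2422358e-07 / 1e-07 = 4.2422358 erg ≈ 4.242 erg (4 s.f.). Final answer: 4.242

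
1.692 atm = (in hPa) 1714. Check: 1 atm = 101325 Pa, so 1.692 atm = 1.692 * 101325 = 171441.9 Pa. 1 hPa = 100 Pa, so 171441.9 Pa = 171441.9 / 100 = 1714.419 hPa ≈ 1714 hPa (4 s.f.).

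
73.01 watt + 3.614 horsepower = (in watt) 73.01 watt = 73.01 W. 1 horsepower = 745.69987 W, so 3.614 horsepower = 3.614 * 745.69987 = 2694.9593 W. Sum: 73.01 + 2694.9593 = 2767.9693 W. 2767.9693 W = 2767.9693 watt ≈ 2768 watt (4 s.f.). Final answer: 2768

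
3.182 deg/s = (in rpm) 1 deg/s = 0.017453293 rad/s, so 3.182 deg/s = 3.182 * 0.017453293 = 0.055536377 rad/s. 1 rpm = 0.10471976 rad/s, so 0.055536377 rad/s = 0.055536377 / 0.10471976 = 0.53033333 rpm ≈ 0.5303 rpm (4 s.f.). Final answer: 0.5303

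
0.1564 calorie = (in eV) 1 calorie = 4.184 J, so 0.1564 calorie = 0.1564 * 4.184 = 0.6543776 J. 1 eV = 1.6021766e-19 J, so 0.6543776 J = 0.6543776 / 1.6021766e-19 = 4.0843037e+18 eV ≈ 4.084e+18 eV (4 s.f.). Final answer: 4.084e+18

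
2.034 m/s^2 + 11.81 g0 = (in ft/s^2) 2.034 m/s^2 is already in m/s^2. 1 g0 = 9.80665 m/s^2, so 11.81 g0 = 11.81 * 9.80665 = 115.81654 m/s^2. Sum: 2.034 + 115.81654 = 117.85054 m/s^2. 1 ft/s^2 = 0.3048 m/s^2, so 117.85054 m/s^2 = 117.85054 / 0.3048 = 386.64874 ft/s^2 ≈ 386.6 ft/s^2 (4 s.f.). Final answer: 386.6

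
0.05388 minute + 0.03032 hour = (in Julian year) 3.561e-06. Check: 1 minute = 60 s, so 0.05388 minute = 0.05388 * 60 = 3.2328 s. 1 hour = 3600 s, so 0.03032 hour = 0.03032 * 3600 = 109.152 s. Sum: 3.2328 + 109.152 = 112.3848 s. 1 Julian year = 31557600 s, so 112.3848 s = 112.3848 / 31557600 = 3.5612594e-06 Julian year ≈ 3.561e-06 Julian year (4 s.f.).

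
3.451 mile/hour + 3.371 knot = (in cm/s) 327.7. Check: 1 mile/hour = 0.44704 m/s, so 3.451 mile/hour = 3.451 * 0.44704 = 1.542735 m/s. 1 knot = 0.51444444 m/s, so 3.371 knot = 3.371 * 0.51444444 = 1.7341922 m/s. Sum: 1.542735 + 1.7341922 = 3.2769273 m/s. 1 cm/s = 0.01 m/s, so 3.2769273 m/s = 3.2769273 / 0.01 = 327.69273 cm/s ≈ 327.7 cm/s (4 s.f.).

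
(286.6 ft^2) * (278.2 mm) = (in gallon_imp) 1629. Check: 1 ft^2 = 0.09290304 m^2, so 286.6 ft^2 = 286.6 * 0.09290304 = 26.626011 m^2. 1 mm = 0.001 m, so 278.2 mm = 278.2 * 0.001 = 0.2782 m. Combine: 26.626011 m^2 * 0.2782 m = 7.4073563 m^3. 1 gallon_imp = 0.00454609 m^3, so 7.4073563 m^3 = 7.4073563 / 0.00454609 = 1629.3906 gallon_imp ≈ 1629 gallon_imp (4 s.f.).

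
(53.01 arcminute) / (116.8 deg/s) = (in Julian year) 2.397e-10. Check: 1 arcminute = 0.00029088821 rad, so 53.01 arcminute = 53.01 * 0.00029088821 = 0.015419984 rad. 1 deg/s = 0.017453293 rad/s, so 116.8 deg/s = 116.8 * 0.017453293 = 2.0385446 rad/s. Combine: 0.015419984 rad / 2.0385446 rad/s = 0.0075642123 s. 1 Julian year = 31557600 s, so 0.0075642123 s = 0.0075642123 / 31557600 = 2.3969542e-10 Julian year ≈ 2.397e-10 Julian year (4 s.f.).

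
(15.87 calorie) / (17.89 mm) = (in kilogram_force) 1 calorie = 4.184 J, so 15.87 calorie = 15.87 * 4.184 = 66.40008 J. 1 mm = 0.001 m, so 17.89 mm = 17.89 * 0.001 = 0.01789 m. Combine: 66.40008 J / 0.01789 m = 3711.5752 N. 1 kilogram_force = 9.80665 N, so 3711.5752 N = 3711.5752 / 9.80665 = 378.47534 kilogram_force ≈ 378.5 kilogram_force (4 s.f.). Final answer: 378.5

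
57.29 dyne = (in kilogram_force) 5.842e-05. Check: 1 dyne = 1e-05 N, so 57.29 dyne = 57.29 * 1e-05 = 0.0005729 N. 1 kilogram_force = 9.80665 N, so 0.0005729 N = 0.0005729 / 9.80665 = 5.8419542e-05 kilogram_force ≈ 5.842e-05 kilogram_force (4 s.f.).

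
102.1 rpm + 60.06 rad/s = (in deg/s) 4054. Check: 1 rpm = 0.10471976 rad/s, so 102.1 rpm = 102.1 * 0.10471976 = 10.691887 rad/s. 60.06 rad/s is already in rad/s. Sum: 10.691887 + 60.06 = 70.751887 rad/s. 1 deg/s = 0.017453293 rad/s, so 70.751887 rad/s = 70.751887 / 0.017453293 = 4053.7845 deg/s ≈ 4054 deg/s (4 s.f.).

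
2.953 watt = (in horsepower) 0.00396. Check: 2.953 watt = 2.953 W. 1 horsepower = 745.69987 W, so 2.953 W = 2.953 / 745.69987 = 0.0039600382 horsepower ≈ 0.00396 horsepower (4 s.f.).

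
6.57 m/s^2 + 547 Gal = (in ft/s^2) 39.5. Check: 6.57 m/s^2 is already in m/s^2. 1 Gal = 0.01 m/s^2, so 547 Gal = 547 * 0.01 = 5.47 m/s^2. Sum: 6.57 + 5.47 = 12.04 m/s^2. 1 ft/s^2 = 0.3048 m/s^2, so 12.04 m/s^2 = 12.04 / 0.3048 = 39.501312 ft/s^2 ≈ 39.5 ft/s^2 (4 s.f.).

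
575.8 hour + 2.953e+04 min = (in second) 3.845e+06. Check: 1 hour = 3600 s, so 575.8 hour = 575.8 * 3600 = 2072880 s. 1 min = 60 s, so 2.953e+04 min = 2.953e+04 * 60 = 1771800 s. Sum: 2072880 + 1771800 = 3844680 s. 3844680 s = 3844680 second ≈ 3.845e+06 second (4 s.f.).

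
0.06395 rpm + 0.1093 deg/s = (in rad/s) 1 rpm = 0.10471976 rad/s, so 0.06395 rpm = 0.06395 * 0.10471976 = 0.0066968283 rad/s. 1 deg/s = 0.017453293 rad/s, so 0.1093 deg/s = 0.1093 * 0.017453293 = 0.0019076449 rad/s. Sum: 0.0066968283 + 0.0019076449 = 0.0086044732 rad/s. Result: 0.0086044732 rad/s ≈ 0.008604 rad/s (4 s.f.). Final answer: 0.008604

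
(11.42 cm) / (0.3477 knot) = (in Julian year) 2.023e-08. Check: 1 cm = 0.01 m, so 11.42 cm = 11.42 * 0.01 = 0.1142 m. 1 knot = 0.51444444 m/s, so 0.3477 knot = 0.3477 * 0.51444444 = 0.17887233 m/s. Combine: 0.1142 m / 0.17887233 m/s = 0.63844418 s. 1 Julian year = 31557600 s, so 0.63844418 s = 0.63844418 / 31557600 = 2.0231075e-08 Julian year ≈ 2.023e-08 Julian year (4 s.f.).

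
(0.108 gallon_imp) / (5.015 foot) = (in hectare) 3.212e-08. Check: 1 gallon_imp = 0.00454609 m^3, so 0.108 gallon_imp = 0.108 * 0.00454609 = 0.00049097772 m^3. 1 foot = 0.3048 m, so 5.015 foot = 5.015 * 0.3048 = 1.528572 m. Combine: 0.00049097772 m^3 / 1.528572 m = 0.00032120026 m^2. 1 hectare = 10000 m^2, so 0.00032120026 m^2 = 0.00032120026 / 10000 = 3.2120026e-08 hectare ≈ 3.212e-08 hectare (4 s.f.).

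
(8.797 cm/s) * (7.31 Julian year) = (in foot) 1 cm/s = 0.01 m/s, so 8.797 cm/s = 8.797 * 0.01 = 0.08797 m/s. 1 Julian year = 31557600 s, so 7.31 Julian year = 7.31 * 31557600 = 2.3068606e+08 s. Combine: 0.08797 m/s * 2.3068606e+08 s = 20293452 m. 1 foot = 0.3048 m, so 20293452 m = 20293452 / 0.3048 = 66579568 foot ≈ 6.658e+07 foot (4 s.f.). Final answer: 6.658e+07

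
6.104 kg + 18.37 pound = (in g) 1.444e+04. Check: 6.104 kg is already in kg. 1 pound = 0.45359237 kg, so 18.37 pound = 18.37 * 0.45359237 = 8.3324918 kg. Sum: 6.104 + 8.3324918 = 14.436492 kg. 1 g = 0.001 kg, so 14.436492 kg = 14.436492 / 0.001 = 14436.492 g ≈ 1.444e+04 g (4 s.f.).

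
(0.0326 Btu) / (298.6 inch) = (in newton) 4.535. Check: 1 Btu = 1055.0559 J, so 0.0326 Btu = 0.0326 * 1055.0559 = 34.394821 J. 1 inch = 0.0254 m, so 298.6 inch = 298.6 * 0.0254 = 7.58444 m. Combine: 34.394821 J / 7.58444 m = 4.534919 N. 4.534919 N = 4.534919 newton ≈ 4.535 newton (4 s.f.).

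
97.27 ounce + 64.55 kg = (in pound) 148.4. Check: 1 ounce = 0.028349523 kg, so 97.27 ounce = 97.27 * 0.028349523 = 2.7575581 kg. 64.55 kg is already in kg. Sum: 2.7575581 + 64.55 = 67.307558 kg. 1 pound = 0.45359237 kg, so 67.307558 kg = 67.307558 / 0.45359237 = 148.38777 pound ≈ 148.4 pound (4 s.f.).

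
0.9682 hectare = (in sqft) 1.042e+05. Check: 1 hectare = 10000 m^2, so 0.9682 hectare = 0.9682 * 10000 = 9682 m^2. 1 sqft = 0.09290304 m^2, so 9682 m^2 = 9682 / 0.09290304 = 104216.18 sqft ≈ 1.042e+05 sqft (4 s.f.).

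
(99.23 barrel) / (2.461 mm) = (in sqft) 6.9e+04. Check: 1 barrel = 0.15898729 m^3, so 99.23 barrel = 99.23 * 0.15898729 = 15.776309 m^3. 1 mm = 0.001 m, so 2.461 mm = 2.461 * 0.001 = 0.002461 m. Combine: 15.776309 m^3 / 0.002461 m = 6410.5279 m^2. 1 sqft = 0.09290304 m^2, so 6410.5279 m^2 = 6410.5279 / 0.09290304 = 69002.349 sqft ≈ 6.9e+04 sqft (4 s.f.).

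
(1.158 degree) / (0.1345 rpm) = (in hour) 0.0003986. Check: 1 degree = 0.017453293 rad, so 1.158 degree = 1.158 * 0.017453293 = 0.020210913 rad. 1 rpm = 0.10471976 rad/s, so 0.1345 rpm = 0.1345 * 0.10471976 = 0.014084807 rad/s. Combine: 0.020210913 rad / 0.014084807 rad/s = 1.4349442 s. 1 hour = 3600 s, so 1.4349442 s = 1.4349442 / 3600 = 0.00039859562 hour ≈ 0.0003986 hour (4 s.f.).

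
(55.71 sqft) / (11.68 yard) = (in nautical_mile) 0.0002617. Check: 1 sqft = 0.09290304 m^2, so 55.71 sqft = 55.71 * 0.09290304 = 5.1756284 m^2. 1 yard = 0.9144 m, so 11.68 yard = 11.68 * 0.9144 = 10.680192 m. Combine: 5.1756284 m^2 / 10.680192 m = 0.48460068 m. 1 nautical_mile = 1852 m, so 0.48460068 m = 0.48460068 / 1852 = 0.00026166344 nautical_mile ≈ 0.0002617 nautical_mile (4 s.f.).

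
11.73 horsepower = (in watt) 8747. Check: 1 horsepower = 745.69987 W, so 11.73 horsepower = 11.73 * 745.69987 = 8747.0595 W. 8747.0595 W = 8747.0595 watt ≈ 8747 watt (4 s.f.).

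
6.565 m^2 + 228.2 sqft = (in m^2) 6.565 m^2 is already in m^2. 1 sqft = 0.09290304 m^2, so 228.2 sqft = 228.2 * 0.09290304 = 21.200474 m^2. Sum: 6.565 + 21.200474 = 27.765474 m^2. Result: 27.765474 m^2 ≈ 27.77 m^2 (4 s.f.). Final answer: 27.77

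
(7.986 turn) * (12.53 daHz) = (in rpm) 1 turn = 6.2831853 rad, so 7.986 turn = 7.986 * 6.2831853 = 50.177518 rad. 1 daHz = 10 Hz, so 12.53 daHz = 12.53 * 10 = 125.3 Hz. Combine: 50.177518 rad * 125.3 Hz = 6287.243 rad/s. 1 rpm = 0.10471976 rad/s, so 6287.243 rad/s = 6287.243 / 0.10471976 = 60038.748 rpm ≈ 6.004e+04 rpm (4 s.f.). Final answer: 6.004e+04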